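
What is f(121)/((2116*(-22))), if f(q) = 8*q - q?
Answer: -77/4232 ≈ -0.018195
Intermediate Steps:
f(q) = 7*q
f(121)/((2116*(-22))) = (7*121)/((2116*(-22))) = 847/(-46552) = 847*(-1/46552) = -77/4232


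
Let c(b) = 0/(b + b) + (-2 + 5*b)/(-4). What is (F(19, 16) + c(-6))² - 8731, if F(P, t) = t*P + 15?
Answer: 98198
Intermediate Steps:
F(P, t) = 15 + P*t (F(P, t) = P*t + 15 = 15 + P*t)
c(b) = ½ - 5*b/4 (c(b) = 0/((2*b)) + (-2 + 5*b)*(-¼) = 0*(1/(2*b)) + (½ - 5*b/4) = 0 + (½ - 5*b/4) = ½ - 5*b/4)
(F(19, 16) + c(-6))² - 8731 = ((15 + 19*16) + (½ - 5/4*(-6)))² - 8731 = ((15 + 304) + (½ + 15/2))² - 8731 = (319 + 8)² - 8731 = 327² - 8731 = 106929 - 8731 = 98198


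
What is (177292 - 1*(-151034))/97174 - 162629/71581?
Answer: 3849296480/3477906047 ≈ 1.1068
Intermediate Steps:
(177292 - 1*(-151034))/97174 - 162629/71581 = (177292 + 151034)*(1/97174) - 162629*1/71581 = 328326*(1/97174) - 162629/71581 = 164163/48587 - 162629/71581 = 3849296480/3477906047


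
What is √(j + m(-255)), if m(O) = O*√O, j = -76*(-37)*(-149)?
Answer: √(-418988 - 255*I*√255) ≈ 3.145 - 647.3*I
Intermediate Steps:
j = -418988 (j = 2812*(-149) = -418988)
m(O) = O^(3/2)
√(j + m(-255)) = √(-418988 + (-255)^(3/2)) = √(-418988 - 255*I*√255)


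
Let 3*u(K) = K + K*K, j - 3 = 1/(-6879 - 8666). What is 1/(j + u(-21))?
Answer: 15545/2222934 ≈ 0.0069930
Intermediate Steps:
j = 46634/15545 (j = 3 + 1/(-6879 - 8666) = 3 + 1/(-15545) = 3 - 1/15545 = 46634/15545 ≈ 2.9999)
u(K) = K/3 + K²/3 (u(K) = (K + K*K)/3 = (K + K²)/3 = K/3 + K²/3)
1/(j + u(-21)) = 1/(46634/15545 + (⅓)*(-21)*(1 - 21)) = 1/(46634/15545 + (⅓)*(-21)*(-20)) = 1/(46634/15545 + 140) = 1/(2222934/15545) = 15545/2222934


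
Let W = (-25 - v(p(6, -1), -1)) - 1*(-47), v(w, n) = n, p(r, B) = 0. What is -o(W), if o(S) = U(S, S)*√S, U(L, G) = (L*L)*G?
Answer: -12167*√23 ≈ -58351.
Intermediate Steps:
U(L, G) = G*L² (U(L, G) = L²*G = G*L²)
W = 23 (W = (-25 - 1*(-1)) - 1*(-47) = (-25 + 1) + 47 = -24 + 47 = 23)
o(S) = S^(7/2) (o(S) = (S*S²)*√S = S³*√S = S^(7/2))
-o(W) = -23^(7/2) = -12167*√23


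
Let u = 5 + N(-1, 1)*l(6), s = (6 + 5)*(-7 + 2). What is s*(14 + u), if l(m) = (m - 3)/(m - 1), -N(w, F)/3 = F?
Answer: -946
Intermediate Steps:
N(w, F) = -3*F
l(m) = (-3 + m)/(-1 + m)
s = -55 (s = 11*(-5) = -55)
u = 16/5 (u = 5 + (-3*1)*((-3 + 6)/(-1 + 6)) = 5 - 3*3/5 = 5 - 3*⅗ = 5 - 9/5 = 16/5 ≈ 3.2000)
s*(14 + u) = -55*(14 + 16/5) = -55*86/5 = -946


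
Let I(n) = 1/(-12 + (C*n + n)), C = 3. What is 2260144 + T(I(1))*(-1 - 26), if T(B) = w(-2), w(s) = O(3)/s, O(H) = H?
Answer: 4520369/2 ≈ 2.2602e+6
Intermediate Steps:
I(n) = 1/(-12 + 4*n) (I(n) = 1/(-12 + (3*n + n)) = 1/(-12 + 4*n))
w(s) = 3/s
T(B) = -3/2 (T(B) = 3/(-2) = 3*(-½) = -3/2)
2260144 + T(I(1))*(-1 - 26) = 2260144 - 3*(-1 - 26)/2 = 2260144 - 3/2*(-27) = 2260144 + 81/2 = 4520369/2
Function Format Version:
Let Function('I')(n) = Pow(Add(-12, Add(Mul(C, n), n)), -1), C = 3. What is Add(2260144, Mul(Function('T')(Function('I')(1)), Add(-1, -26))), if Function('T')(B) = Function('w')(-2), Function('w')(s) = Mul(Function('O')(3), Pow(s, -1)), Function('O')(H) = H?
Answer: Rational(4520369, 2) ≈ 2.2602e+6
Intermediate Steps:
Function('I')(n) = Pow(Add(-12, Mul(4, n)), -1) (Function('I')(n) = Pow(Add(-12, Add(Mul(3, n), n)), -1) = Pow(Add(-12, Mul(4, n)), -1))
Function('w')(s) = Mul(3, Pow(s, -1))
Function('T')(B) = Rational(-3, 2) (Function('T')(B) = Mul(3, Pow(-2, -1)) = Mul(3, Rational(-1, 2)) = Rational(-3, 2))
Add(2260144, Mul(Function('T')(Function('I')(1)), Add(-1, -26))) = Add(2260144, Mul(Rational(-3, 2), Add(-1, -26))) = Add(2260144, Mul(Rational(-3, 2), -27)) = Add(2260144, Rational(81, 2)) = Rational(4520369, 2)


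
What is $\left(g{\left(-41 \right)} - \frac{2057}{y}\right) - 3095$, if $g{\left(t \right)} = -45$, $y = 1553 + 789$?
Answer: $- \frac{7355937}{2342} \approx -3140.9$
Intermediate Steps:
$y = 2342$
$\left(g{\left(-41 \right)} - \frac{2057}{y}\right) - 3095 = \left(-45 - \frac{2057}{2342}\right) - 3095 = - \frac{107447}{2342} - 3095 = - \frac{7355937}{2342}$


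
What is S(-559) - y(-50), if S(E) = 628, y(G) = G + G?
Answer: 728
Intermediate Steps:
y(G) = 2*G
S(-559) - y(-50) = 628 - 2*(-50) = 628 - 1*(-100) = 628 + 100 = 728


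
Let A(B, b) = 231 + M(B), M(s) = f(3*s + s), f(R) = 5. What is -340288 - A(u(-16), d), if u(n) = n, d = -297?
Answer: -340524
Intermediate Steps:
M(s) = 5
A(B, b) = 236 (A(B, b) = 231 + 5 = 236)
-340288 - A(u(-16), d) = -340288 - 1*236 = -340288 - 236 = -340524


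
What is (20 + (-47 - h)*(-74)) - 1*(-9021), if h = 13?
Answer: 13481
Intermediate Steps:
(20 + (-47 - h)*(-74)) - 1*(-9021) = (20 + (-47 - 1*13)*(-74)) - 1*(-9021) = (20 + (-47 - 13)*(-74)) + 9021 = (20 - 60*(-74)) + 9021 = (20 + 4440) + 9021 = 4460 + 9021 = 13481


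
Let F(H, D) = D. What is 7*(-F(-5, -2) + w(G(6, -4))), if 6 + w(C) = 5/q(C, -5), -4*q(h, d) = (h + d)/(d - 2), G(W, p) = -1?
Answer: -574/3 ≈ -191.33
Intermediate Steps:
q(h, d) = -(d + h)/(4*(-2 + d)) (q(h, d) = -(h + d)/(4*(d - 2)) = -(d + h)/(4*(-2 + d)))
w(C) = -6 + 5/(-5/28 + C/28) (w(C) = -6 + 5/(((-1*(-5) - C)/(4*(-2 - 5)))) = -6 + 5/(((¼)*(5 - C)/(-7))) = -6 + 5/(((¼)*(-⅐)*(5 - C))) = -6 + 5/(-5/28 + C/28))
7*(-F(-5, -2) + w(G(6, -4))) = 7*(-1*(-2) + 2*(85 - 3*(-1))/(-5 - 1)) = 7*(2 + 2*(85 + 3)/(-6)) = 7*(2 + 2*(-⅙)*88) = 7*(2 - 88/3) = 7*(-82/3) = -574/3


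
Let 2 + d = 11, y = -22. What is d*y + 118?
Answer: -80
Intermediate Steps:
d = 9 (d = -2 + 11 = 9)
d*y + 118 = 9*(-22) + 118 = -198 + 118 = -80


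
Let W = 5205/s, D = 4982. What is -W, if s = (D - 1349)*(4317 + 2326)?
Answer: -1735/8044673 ≈ -0.00021567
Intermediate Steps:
s = 24134019 (s = (4982 - 1349)*(4317 + 2326) = 3633*6643 = 24134019)
W = 1735/8044673 (W = 5205/24134019 = 5205*(1/24134019) = 1735/8044673 ≈ 0.00021567)
-W = -1*1735/8044673 = -1735/8044673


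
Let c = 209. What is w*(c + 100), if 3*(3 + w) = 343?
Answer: 34402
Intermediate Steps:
w = 334/3 (w = -3 + (⅓)*343 = -3 + 343/3 = 334/3 ≈ 111.33)
w*(c + 100) = 334*(209 + 100)/3 = (334/3)*309 = 34402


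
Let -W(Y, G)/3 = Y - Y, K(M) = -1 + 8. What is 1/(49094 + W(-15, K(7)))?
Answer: 1/49094 ≈ 2.0369e-5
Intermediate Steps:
K(M) = 7
W(Y, G) = 0 (W(Y, G) = -3*(Y - Y) = -3*0 = 0)
1/(49094 + W(-15, K(7))) = 1/(49094 + 0) = 1/49094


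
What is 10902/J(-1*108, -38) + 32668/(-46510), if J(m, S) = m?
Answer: -42548347/418590 ≈ -101.65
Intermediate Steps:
10902/J(-1*108, -38) + 32668/(-46510) = 10902/((-1*108)) + 32668/(-46510) = 10902/(-108) + 32668*(-1/46510) = 10902*(-1/108) - 16334/23255 = -1817/18 - 16334/23255 = -42548347/418590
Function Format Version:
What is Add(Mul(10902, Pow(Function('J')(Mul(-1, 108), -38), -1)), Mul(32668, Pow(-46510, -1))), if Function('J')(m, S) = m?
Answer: Rational(-42548347, 418590) ≈ -101.65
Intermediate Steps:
Add(Mul(10902, Pow(Function('J')(Mul(-1, 108), -38), -1)), Mul(32668, Pow(-46510, -1))) = Add(Mul(10902, Pow(Mul(-1, 108), -1)), Mul(32668, Pow(-46510, -1))) = Add(Mul(10902, Pow(-108, -1)), Mul(32668, Rational(-1, 46510))) = Add(Mul(10902, Rational(-1, 108)), Rational(-16334, 23255)) = Add(Rational(-1817, 18), Rational(-16334, 23255)) = Rational(-42548347, 418590)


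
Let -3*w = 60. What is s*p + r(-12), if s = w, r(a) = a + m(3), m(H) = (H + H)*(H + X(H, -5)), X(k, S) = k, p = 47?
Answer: -916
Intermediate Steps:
w = -20 (w = -⅓*60 = -20)
m(H) = 4*H² (m(H) = (H + H)*(H + H) = (2*H)*(2*H) = 4*H²)
r(a) = 36 + a (r(a) = a + 4*3² = a + 4*9 = a + 36 = 36 + a)
s = -20
s*p + r(-12) = -20*47 + (36 - 12) = -940 + 24 = -916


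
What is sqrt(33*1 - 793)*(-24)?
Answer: -48*I*sqrt(190) ≈ -661.63*I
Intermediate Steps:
sqrt(33*1 - 793)*(-24) = sqrt(33 - 793)*(-24) = sqrt(-760)*(-24) = (2*I*sqrt(190))*(-24) = -48*I*sqrt(190)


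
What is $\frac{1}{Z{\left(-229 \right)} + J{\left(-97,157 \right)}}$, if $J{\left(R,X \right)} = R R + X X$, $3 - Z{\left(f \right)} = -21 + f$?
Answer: $\frac{1}{34311} \approx 2.9145 \cdot 10^{-5}$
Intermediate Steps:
$Z{\left(f \right)} = 24 - f$ ($Z{\left(f \right)} = 3 - \left(-21 + f\right) = 24 - f$)
$J{\left(R,X \right)} = R^{2} + X^{2}$
$\frac{1}{Z{\left(-229 \right)} + J{\left(-97,157 \right)}} = \frac{1}{\left(24 - -229\right) + \left(\left(-97\right)^{2} + 157^{2}\right)} = \frac{1}{\left(24 + 229\right) + \left(9409 + 24649\right)} = \frac{1}{253 + 34058} = \frac{1}{34311}$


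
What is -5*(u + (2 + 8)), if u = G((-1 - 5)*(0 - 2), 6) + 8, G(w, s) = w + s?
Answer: -180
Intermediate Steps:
G(w, s) = s + w
u = 26 (u = (6 + (-1 - 5)*(0 - 2)) + 8 = (6 - 6*(-2)) + 8 = (6 + 12) + 8 = 18 + 8 = 26)
-5*(u + (2 + 8)) = -5*(26 + (2 + 8)) = -5*(26 + 10) = -5*36 = -180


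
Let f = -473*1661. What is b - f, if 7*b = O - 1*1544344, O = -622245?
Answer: 3332982/7 ≈ 4.7614e+5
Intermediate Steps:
b = -2166589/7 (b = (-622245 - 1*1544344)/7 = (-622245 - 1544344)/7 = (⅐)*(-2166589) = -2166589/7 ≈ -3.0951e+5)
f = -785653
b - f = -2166589/7 - 1*(-785653) = -2166589/7 + 785653 = 3332982/7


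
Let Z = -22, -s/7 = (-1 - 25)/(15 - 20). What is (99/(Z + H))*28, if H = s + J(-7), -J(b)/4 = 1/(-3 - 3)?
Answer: -20790/433 ≈ -48.014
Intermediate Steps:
s = -182/5 (s = -7*(-1 - 25)/(15 - 20) = -(-182)/(-5) = -(-182)*(-1)/5 = -7*26/5 = -182/5 ≈ -36.400)
J(b) = 2/3 (J(b) = -4/(-3 - 3) = -4/(-6) = -4*(-1/6) = 2/3)
H = -536/15 (H = -182/5 + 2/3 = -536/15 ≈ -35.733)
(99/(Z + H))*28 = (99/(-22 - 536/15))*28 = (99/(-866/15))*28 = -15/866*99*28 = -1485/866*28 = -20790/433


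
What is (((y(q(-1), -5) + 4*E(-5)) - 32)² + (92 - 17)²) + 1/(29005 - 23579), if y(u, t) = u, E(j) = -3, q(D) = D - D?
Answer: 41025987/5426 ≈ 7561.0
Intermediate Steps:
q(D) = 0
(((y(q(-1), -5) + 4*E(-5)) - 32)² + (92 - 17)²) + 1/(29005 - 23579) = (((0 + 4*(-3)) - 32)² + (92 - 17)²) + 1/(29005 - 23579) = (((0 - 12) - 32)² + 75²) + 1/5426 = ((-12 - 32)² + 5625) + 1/5426 = ((-44)² + 5625) + 1/5426 = (1936 + 5625) + 1/5426 = 7561 + 1/5426 = 41025987/5426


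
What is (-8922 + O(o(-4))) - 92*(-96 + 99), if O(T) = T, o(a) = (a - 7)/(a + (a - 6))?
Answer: -128761/14 ≈ -9197.2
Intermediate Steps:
o(a) = (-7 + a)/(-6 + 2*a) (o(a) = (-7 + a)/(a + (-6 + a)) = (-7 + a)/(-6 + 2*a))
(-8922 + O(o(-4))) - 92*(-96 + 99) = (-8922 + (-7 - 4)/(2*(-3 - 4))) - 92*(-96 + 99) = (-8922 + (½)*(-11)/(-7)) - 92*3 = (-8922 + (½)*(-⅐)*(-11)) - 276 = (-8922 + 11/14) - 276 = -124897/14 - 276 = -128761/14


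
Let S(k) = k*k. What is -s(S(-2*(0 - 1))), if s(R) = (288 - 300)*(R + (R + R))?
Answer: 144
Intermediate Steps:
S(k) = k**2
s(R) = -36*R (s(R) = -12*(R + 2*R) = -36*R)
-s(S(-2*(0 - 1))) = -(-36)*(-2*(0 - 1))**2 = -(-36)*(-2*(-1))**2 = -(-36)*2**2 = -(-36)*4 = -1*(-144) = 144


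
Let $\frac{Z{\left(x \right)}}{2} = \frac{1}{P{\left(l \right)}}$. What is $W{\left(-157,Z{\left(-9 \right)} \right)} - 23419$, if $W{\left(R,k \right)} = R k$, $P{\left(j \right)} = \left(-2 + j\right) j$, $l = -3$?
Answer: $- \frac{351599}{15} \approx -23440.0$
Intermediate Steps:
$P{\left(j \right)} = j \left(-2 + j\right)$
$Z{\left(x \right)} = \frac{2}{15}$ ($Z{\left(x \right)} = \frac{2}{\left(-3\right) \left(-2 - 3\right)} = \frac{2}{\left(-3\right) \left(-5\right)} = \frac{2}{15}$)
$W{\left(-157,Z{\left(-9 \right)} \right)} - 23419 = \left(-157\right) \frac{2}{15} - 23419 = - \frac{314}{15} - 23419 = - \frac{351599}{15}$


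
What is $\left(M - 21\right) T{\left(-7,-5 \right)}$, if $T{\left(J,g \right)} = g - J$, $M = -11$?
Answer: $-64$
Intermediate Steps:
$\left(M - 21\right) T{\left(-7,-5 \right)} = \left(-11 - 21\right) \left(-5 - -7\right) = - 32 \left(-5 + 7\right) = \left(-32\right) 2 = -64$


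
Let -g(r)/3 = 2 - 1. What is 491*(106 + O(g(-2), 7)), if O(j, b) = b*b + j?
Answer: 74632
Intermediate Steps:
g(r) = -3 (g(r) = -3*(2 - 1) = -3*1 = -3)
O(j, b) = j + b² (O(j, b) = b² + j = j + b²)
491*(106 + O(g(-2), 7)) = 491*(106 + (-3 + 7²)) = 491*(106 + (-3 + 49)) = 491*(106 + 46) = 491*152 = 74632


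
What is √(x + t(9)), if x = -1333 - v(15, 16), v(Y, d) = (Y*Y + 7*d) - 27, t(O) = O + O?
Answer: 5*I*√65 ≈ 40.311*I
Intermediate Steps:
t(O) = 2*O
v(Y, d) = -27 + Y² + 7*d (v(Y, d) = (Y² + 7*d) - 27 = -27 + Y² + 7*d)
x = -1643 (x = -1333 - (-27 + 15² + 7*16) = -1333 - (-27 + 225 + 112) = -1333 - 1*310 = -1333 - 310 = -1643)
√(x + t(9)) = √(-1643 + 2*9) = √(-1643 + 18) = √(-1625) = 5*I*√65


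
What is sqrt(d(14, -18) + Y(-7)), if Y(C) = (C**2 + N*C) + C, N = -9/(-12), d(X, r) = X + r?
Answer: sqrt(131)/2 ≈ 5.7228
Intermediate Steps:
N = 3/4 (N = -9*(-1/12) = 3/4 ≈ 0.75000)
Y(C) = C**2 + 7*C/4 (Y(C) = (C**2 + 3*C/4) + C = C**2 + 7*C/4)
sqrt(d(14, -18) + Y(-7)) = sqrt((14 - 18) + (1/4)*(-7)*(7 + 4*(-7))) = sqrt(-4 + (1/4)*(-7)*(7 - 28)) = sqrt(-4 + (1/4)*(-7)*(-21)) = sqrt(-4 + 147/4) = sqrt(131/4) = sqrt(131)/2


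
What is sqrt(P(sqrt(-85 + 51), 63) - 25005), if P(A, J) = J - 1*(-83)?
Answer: I*sqrt(24859) ≈ 157.67*I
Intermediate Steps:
P(A, J) = 83 + J (P(A, J) = J + 83 = 83 + J)
sqrt(P(sqrt(-85 + 51), 63) - 25005) = sqrt((83 + 63) - 25005) = sqrt(146 - 25005) = sqrt(-24859) = I*sqrt(24859)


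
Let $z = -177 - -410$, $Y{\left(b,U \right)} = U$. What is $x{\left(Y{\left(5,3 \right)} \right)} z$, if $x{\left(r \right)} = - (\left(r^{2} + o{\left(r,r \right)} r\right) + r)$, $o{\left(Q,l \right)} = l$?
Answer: $-4893$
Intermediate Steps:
$z = 233$ ($z = -177 + 410 = 233$)
$x{\left(r \right)} = - r - 2 r^{2}$ ($x{\left(r \right)} = - (\left(r^{2} + r r\right) + r) = - (\left(r^{2} + r^{2}\right) + r) = - (2 r^{2} + r) = - (r + 2 r^{2}) = - r - 2 r^{2}$)
$x{\left(Y{\left(5,3 \right)} \right)} z = \left(-1\right) 3 \left(1 + 2 \cdot 3\right) 233 = \left(-1\right) 3 \left(1 + 6\right) 233 = \left(-1\right) 3 \cdot 7 \cdot 233 = \left(-21\right) 233 = -4893$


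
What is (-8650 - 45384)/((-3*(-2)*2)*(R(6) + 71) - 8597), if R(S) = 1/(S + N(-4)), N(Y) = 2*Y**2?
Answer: 1026646/147149 ≈ 6.9769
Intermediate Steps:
R(S) = 1/(32 + S) (R(S) = 1/(S + 2*(-4)**2) = 1/(S + 2*16) = 1/(S + 32) = 1/(32 + S))
(-8650 - 45384)/((-3*(-2)*2)*(R(6) + 71) - 8597) = (-8650 - 45384)/((-3*(-2)*2)*(1/(32 + 6) + 71) - 8597) = -54034/((6*2)*(1/38 + 71) - 8597) = -54034/(12*(1/38 + 71) - 8597) = -54034/(12*(2699/38) - 8597) = -54034/(16194/19 - 8597) = -54034/(-147149/19) = -54034*(-19/147149) = 1026646/147149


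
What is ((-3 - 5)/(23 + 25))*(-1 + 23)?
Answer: -11/3 ≈ -3.6667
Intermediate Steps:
((-3 - 5)/(23 + 25))*(-1 + 23) = -8/48*22 = -8*1/48*22 = -1/6*22 = -11/3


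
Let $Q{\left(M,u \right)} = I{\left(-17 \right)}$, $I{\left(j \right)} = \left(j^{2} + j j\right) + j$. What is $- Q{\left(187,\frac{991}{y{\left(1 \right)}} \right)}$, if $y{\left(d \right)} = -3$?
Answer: $-561$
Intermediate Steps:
$I{\left(j \right)} = j + 2 j^{2}$ ($I{\left(j \right)} = \left(j^{2} + j^{2}\right) + j = 2 j^{2} + j = j + 2 j^{2}$)
$Q{\left(M,u \right)} = 561$ ($Q{\left(M,u \right)} = - 17 \left(1 + 2 \left(-17\right)\right) = - 17 \left(1 - 34\right) = \left(-17\right) \left(-33\right) = 561$)
$- Q{\left(187,\frac{991}{y{\left(1 \right)}} \right)} = \left(-1\right) 561 = -561$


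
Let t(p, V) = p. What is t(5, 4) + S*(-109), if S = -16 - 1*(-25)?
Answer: -976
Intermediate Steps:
S = 9 (S = -16 + 25 = 9)
t(5, 4) + S*(-109) = 5 + 9*(-109) = 5 - 981 = -976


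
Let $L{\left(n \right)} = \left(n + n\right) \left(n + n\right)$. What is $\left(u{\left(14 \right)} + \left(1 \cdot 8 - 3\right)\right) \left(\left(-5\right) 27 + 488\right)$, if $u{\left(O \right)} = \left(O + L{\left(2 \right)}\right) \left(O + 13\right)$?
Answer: $287695$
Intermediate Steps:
$L{\left(n \right)} = 4 n^{2}$ ($L{\left(n \right)} = 2 n 2 n = 4 n^{2}$)
$u{\left(O \right)} = \left(13 + O\right) \left(16 + O\right)$ ($u{\left(O \right)} = \left(O + 4 \cdot 2^{2}\right) \left(O + 13\right) = \left(O + 4 \cdot 4\right) \left(13 + O\right) = \left(O + 16\right) \left(13 + O\right) = \left(16 + O\right) \left(13 + O\right) = \left(13 + O\right) \left(16 + O\right)$)
$\left(u{\left(14 \right)} + \left(1 \cdot 8 - 3\right)\right) \left(\left(-5\right) 27 + 488\right) = \left(\left(208 + 14^{2} + 29 \cdot 14\right) + \left(1 \cdot 8 - 3\right)\right) \left(\left(-5\right) 27 + 488\right) = \left(\left(208 + 196 + 406\right) + \left(8 - 3\right)\right) \left(-135 + 488\right) = \left(810 + 5\right) 353 = 815 \cdot 353 = 287695$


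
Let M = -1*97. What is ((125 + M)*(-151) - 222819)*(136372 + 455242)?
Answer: -134324183858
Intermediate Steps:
M = -97
((125 + M)*(-151) - 222819)*(136372 + 455242) = ((125 - 97)*(-151) - 222819)*(136372 + 455242) = (28*(-151) - 222819)*591614 = (-4228 - 222819)*591614 = -227047*591614 = -134324183858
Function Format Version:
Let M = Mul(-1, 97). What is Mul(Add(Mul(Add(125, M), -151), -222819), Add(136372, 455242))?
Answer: -134324183858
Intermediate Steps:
M = -97
Mul(Add(Mul(Add(125, M), -151), -222819), Add(136372, 455242)) = Mul(Add(Mul(Add(125, -97), -151), -222819), Add(136372, 455242)) = Mul(Add(Mul(28, -151), -222819), 591614) = Mul(Add(-4228, -222819), 591614) = Mul(-227047, 591614) = -134324183858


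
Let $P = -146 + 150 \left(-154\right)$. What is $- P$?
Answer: $23246$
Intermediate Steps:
$P = -23246$ ($P = -146 - 23100 = -23246$)
$- P = \left(-1\right) \left(-23246\right) = 23246$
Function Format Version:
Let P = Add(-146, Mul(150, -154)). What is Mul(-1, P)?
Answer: 23246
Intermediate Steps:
P = -23246 (P = Add(-146, -23100) = -23246)
Mul(-1, P) = Mul(-1, -23246) = 23246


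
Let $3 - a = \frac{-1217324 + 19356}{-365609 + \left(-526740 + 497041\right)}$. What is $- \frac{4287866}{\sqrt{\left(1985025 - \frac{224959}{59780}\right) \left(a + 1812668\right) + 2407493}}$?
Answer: $- \frac{8575732 \sqrt{523063715285657318882402003}}{86765914220637142349} \approx -2.2605$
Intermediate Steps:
$a = - \frac{3011}{98827}$ ($a = 3 - \frac{-1217324 + 19356}{-365609 + \left(-526740 + 497041\right)} = 3 - - \frac{1197968}{-365609 - 29699} = 3 - - \frac{1197968}{-395308} = 3 - \left(-1197968\right) \left(- \frac{1}{395308}\right) = 3 - \frac{299492}{98827} = - \frac{3011}{98827} \approx -0.030467$)
$- \frac{4287866}{\sqrt{\left(1985025 - \frac{224959}{59780}\right) \left(a + 1812668\right) + 2407493}} = - \frac{4287866}{\sqrt{\left(1985025 - \frac{224959}{59780}\right) \left(- \frac{3011}{98827} + 1812668\right) + 2407493}} = - \frac{4287866}{\sqrt{\left(1985025 - \frac{4591}{1220}\right) \frac{179140537425}{98827} + 2407493}} = - \frac{4287866}{\sqrt{\frac{2421725909}{1220} \cdot \frac{179140537425}{98827} + 2407493}} = - \frac{4287866}{\sqrt{\frac{86765856166861328865}{24113788} + 2407493}} = - \frac{4287866}{\sqrt{\frac{86765914220637142349}{24113788}}} = - \frac{4287866}{\frac{1}{12056894} \sqrt{523063715285657318882402003}} = - 4287866 \frac{2 \sqrt{523063715285657318882402003}}{86765914220637142349} = - \frac{8575732 \sqrt{523063715285657318882402003}}{86765914220637142349}$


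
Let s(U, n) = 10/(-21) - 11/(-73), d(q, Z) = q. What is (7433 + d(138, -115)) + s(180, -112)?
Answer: 11605844/1533 ≈ 7570.7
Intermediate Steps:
s(U, n) = -499/1533 (s(U, n) = 10*(-1/21) - 11*(-1/73) = -10/21 + 11/73 = -499/1533)
(7433 + d(138, -115)) + s(180, -112) = (7433 + 138) - 499/1533 = 7571 - 499/1533 = 11605844/1533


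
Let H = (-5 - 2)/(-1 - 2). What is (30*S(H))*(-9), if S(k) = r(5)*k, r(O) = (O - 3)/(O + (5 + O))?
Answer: -84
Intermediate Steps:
r(O) = (-3 + O)/(5 + 2*O)
H = 7/3 (H = -7/(-3) = -7*(-⅓) = 7/3 ≈ 2.3333)
S(k) = 2*k/15 (S(k) = ((-3 + 5)/(5 + 2*5))*k = (2/(5 + 10))*k = (2/15)*k = ((1/15)*2)*k = 2*k/15)
(30*S(H))*(-9) = (30*((2/15)*(7/3)))*(-9) = (30*(14/45))*(-9) = (28/3)*(-9) = -84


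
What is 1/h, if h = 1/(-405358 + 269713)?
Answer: -135645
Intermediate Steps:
h = -1/135645 (h = 1/(-135645) = -1/135645 ≈ -7.3722e-6)
1/h = 1/(-1/135645) = -135645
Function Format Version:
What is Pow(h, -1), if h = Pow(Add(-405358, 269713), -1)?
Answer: -135645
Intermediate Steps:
h = Rational(-1, 135645) (h = Pow(-135645, -1) = Rational(-1, 135645) ≈ -7.3722e-6)
Pow(h, -1) = Pow(Rational(-1, 135645), -1) = -135645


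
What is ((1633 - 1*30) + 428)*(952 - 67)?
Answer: 1797435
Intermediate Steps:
((1633 - 1*30) + 428)*(952 - 67) = ((1633 - 30) + 428)*885 = (1603 + 428)*885 = 2031*885 = 1797435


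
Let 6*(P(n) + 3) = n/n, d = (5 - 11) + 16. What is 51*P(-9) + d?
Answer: -269/2 ≈ -134.50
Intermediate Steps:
d = 10 (d = -6 + 16 = 10)
P(n) = -17/6 (P(n) = -3 + (n/n)/6 = -3 + (1/6)*1 = -3 + 1/6 = -17/6)
51*P(-9) + d = 51*(-17/6) + 10 = -289/2 + 10 = -269/2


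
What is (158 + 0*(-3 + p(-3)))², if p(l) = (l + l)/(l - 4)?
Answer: 24964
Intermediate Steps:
p(l) = 2*l/(-4 + l) (p(l) = (2*l)/(-4 + l) = 2*l/(-4 + l))
(158 + 0*(-3 + p(-3)))² = (158 + 0*(-3 + 2*(-3)/(-4 - 3)))² = (158 + 0*(-3 + 2*(-3)/(-7)))² = (158 + 0*(-3 + 2*(-3)*(-⅐)))² = (158 + 0*(-3 + 6/7))² = (158 + 0*(-15/7))² = (158 + 0)² = 158² = 24964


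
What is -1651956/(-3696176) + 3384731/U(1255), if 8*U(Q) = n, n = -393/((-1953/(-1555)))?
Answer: -16288666930305867/188232383020 ≈ -86535.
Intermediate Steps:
n = -203705/651 (n = -393/((-1953*(-1/1555))) = -393/1953/1555 = -393*1555/1953 = -203705/651 ≈ -312.91)
U(Q) = -203705/5208 (U(Q) = (⅛)*(-203705/651) = -203705/5208)
-1651956/(-3696176) + 3384731/U(1255) = -1651956/(-3696176) + 3384731/(-203705/5208) = -1651956*(-1/3696176) + 3384731*(-5208/203705) = 412989/924044 - 17627679048/203705 = -16288666930305867/188232383020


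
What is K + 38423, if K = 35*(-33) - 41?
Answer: 37227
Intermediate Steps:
K = -1196 (K = -1155 - 41 = -1196)
K + 38423 = -1196 + 38423 = 37227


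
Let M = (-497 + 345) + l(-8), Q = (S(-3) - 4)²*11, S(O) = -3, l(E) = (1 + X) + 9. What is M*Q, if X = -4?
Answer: -78694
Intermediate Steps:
l(E) = 6 (l(E) = (1 - 4) + 9 = -3 + 9 = 6)
Q = 539 (Q = (-3 - 4)²*11 = (-7)²*11 = 49*11 = 539)
M = -146 (M = (-497 + 345) + 6 = -152 + 6 = -146)
M*Q = -146*539 = -78694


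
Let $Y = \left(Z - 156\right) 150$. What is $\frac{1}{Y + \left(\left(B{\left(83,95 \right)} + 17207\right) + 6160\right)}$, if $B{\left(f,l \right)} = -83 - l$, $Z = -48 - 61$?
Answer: $- \frac{1}{16561} \approx -6.0383 \cdot 10^{-5}$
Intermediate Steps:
$Z = -109$
$Y = -39750$ ($Y = \left(-109 - 156\right) 150 = \left(-265\right) 150 = -39750$)
$\frac{1}{Y + \left(\left(B{\left(83,95 \right)} + 17207\right) + 6160\right)} = \frac{1}{-39750 + \left(\left(\left(-83 - 95\right) + 17207\right) + 6160\right)} = \frac{1}{-39750 + \left(\left(-178 + 17207\right) + 6160\right)} = \frac{1}{-39750 + \left(17029 + 6160\right)} = \frac{1}{-39750 + 23189} = \frac{1}{-16561} = - \frac{1}{16561}$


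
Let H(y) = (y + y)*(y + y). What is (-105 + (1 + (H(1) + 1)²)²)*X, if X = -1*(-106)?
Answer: 60526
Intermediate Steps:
H(y) = 4*y² (H(y) = (2*y)*(2*y) = 4*y²)
X = 106
(-105 + (1 + (H(1) + 1)²)²)*X = (-105 + (1 + (4*1² + 1)²)²)*106 = (-105 + (1 + (4*1 + 1)²)²)*106 = (-105 + (1 + (4 + 1)²)²)*106 = (-105 + (1 + 5²)²)*106 = (-105 + (1 + 25)²)*106 = (-105 + 26²)*106 = (-105 + 676)*106 = 571*106 = 60526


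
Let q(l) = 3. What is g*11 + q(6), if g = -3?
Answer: -30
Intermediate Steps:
g*11 + q(6) = -3*11 + 3 = -33 + 3 = -30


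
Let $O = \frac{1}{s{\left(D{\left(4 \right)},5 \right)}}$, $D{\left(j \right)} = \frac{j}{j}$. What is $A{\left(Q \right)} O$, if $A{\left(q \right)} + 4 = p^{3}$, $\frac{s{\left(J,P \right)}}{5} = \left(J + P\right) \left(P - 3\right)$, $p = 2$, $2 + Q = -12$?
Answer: $\frac{1}{15} \approx 0.066667$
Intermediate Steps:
$Q = -14$ ($Q = -2 - 12 = -14$)
$D{\left(j \right)} = 1$
$s{\left(J,P \right)} = 5 \left(-3 + P\right) \left(J + P\right)$ ($s{\left(J,P \right)} = 5 \left(J + P\right) \left(P - 3\right) = 5 \left(J + P\right) \left(-3 + P\right) = 5 \left(-3 + P\right) \left(J + P\right)$)
$A{\left(q \right)} = 4$ ($A{\left(q \right)} = -4 + 2^{3} = -4 + 8 = 4$)
$O = \frac{1}{60}$ ($O = \frac{1}{\left(-15\right) 1 - 75 + 5 \cdot 5^{2} + 5 \cdot 1 \cdot 5} = \frac{1}{-15 - 75 + 5 \cdot 25 + 25} = \frac{1}{-15 - 75 + 125 + 25} = \frac{1}{60} \approx 0.016667$)
$A{\left(Q \right)} O = 4 \cdot \frac{1}{60} = \frac{1}{15}$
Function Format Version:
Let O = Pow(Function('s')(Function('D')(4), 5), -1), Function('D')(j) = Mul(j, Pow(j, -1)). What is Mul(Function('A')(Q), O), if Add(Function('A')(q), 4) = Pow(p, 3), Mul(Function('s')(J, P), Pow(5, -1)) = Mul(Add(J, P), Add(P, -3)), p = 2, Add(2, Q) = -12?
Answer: Rational(1, 15) ≈ 0.066667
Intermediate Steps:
Q = -14 (Q = Add(-2, -12) = -14)
Function('D')(j) = 1
Function('s')(J, P) = Mul(5, Add(-3, P), Add(J, P)) (Function('s')(J, P) = Mul(5, Mul(Add(J, P), Add(P, -3))) = Mul(5, Mul(Add(J, P), Add(-3, P))) = Mul(5, Mul(Add(-3, P), Add(J, P))) = Mul(5, Add(-3, P), Add(J, P)))
Function('A')(q) = 4 (Function('A')(q) = Add(-4, Pow(2, 3)) = Add(-4, 8) = 4)
O = Rational(1, 60) (O = Pow(Add(Mul(-15, 1), Mul(-15, 5), Mul(5, Pow(5, 2)), Mul(5, 1, 5)), -1) = Pow(Add(-15, -75, Mul(5, 25), 25), -1) = Pow(Add(-15, -75, 125, 25), -1) = Pow(60, -1) = Rational(1, 60) ≈ 0.016667)
Mul(Function('A')(Q), O) = Mul(4, Rational(1, 60)) = Rational(1, 15)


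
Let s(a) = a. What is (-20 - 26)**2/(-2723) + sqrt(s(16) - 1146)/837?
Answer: -2116/2723 + I*sqrt(1130)/837 ≈ -0.77708 + 0.040162*I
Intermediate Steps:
(-20 - 26)**2/(-2723) + sqrt(s(16) - 1146)/837 = (-20 - 26)**2/(-2723) + sqrt(16 - 1146)/837 = (-46)**2*(-1/2723) + sqrt(-1130)*(1/837) = 2116*(-1/2723) + (I*sqrt(1130))*(1/837) = -2116/2723 + I*sqrt(1130)/837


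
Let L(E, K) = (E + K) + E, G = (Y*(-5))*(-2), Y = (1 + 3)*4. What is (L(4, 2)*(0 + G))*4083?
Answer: 6532800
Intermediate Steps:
Y = 16 (Y = 4*4 = 16)
G = 160 (G = (16*(-5))*(-2) = -80*(-2) = 160)
L(E, K) = K + 2*E
(L(4, 2)*(0 + G))*4083 = ((2 + 2*4)*(0 + 160))*4083 = ((2 + 8)*160)*4083 = (10*160)*4083 = 1600*4083 = 6532800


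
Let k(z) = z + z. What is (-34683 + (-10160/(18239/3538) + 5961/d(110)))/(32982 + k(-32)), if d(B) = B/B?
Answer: -4588579/4921241 ≈ -0.93240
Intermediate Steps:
k(z) = 2*z
d(B) = 1
(-34683 + (-10160/(18239/3538) + 5961/d(110)))/(32982 + k(-32)) = (-34683 + (-10160/(18239/3538) + 5961/1))/(32982 + 2*(-32)) = (-34683 + (-10160/(18239*(1/3538)) + 5961*1))/(32982 - 64) = (-34683 + (-10160/299/58 + 5961))/32918 = (-34683 + (-10160*58/299 + 5961))*(1/32918) = (-34683 + (-589280/299 + 5961))*(1/32918) = (-34683 + 1193059/299)*(1/32918) = -9177158/299*1/32918 = -4588579/4921241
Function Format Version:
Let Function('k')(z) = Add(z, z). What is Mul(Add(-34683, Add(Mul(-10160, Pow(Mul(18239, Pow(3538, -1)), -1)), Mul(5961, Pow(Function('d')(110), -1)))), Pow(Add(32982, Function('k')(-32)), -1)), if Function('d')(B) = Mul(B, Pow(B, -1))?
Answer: Rational(-4588579, 4921241) ≈ -0.93240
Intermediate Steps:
Function('k')(z) = Mul(2, z)
Function('d')(B) = 1
Mul(Add(-34683, Add(Mul(-10160, Pow(Mul(18239, Pow(3538, -1)), -1)), Mul(5961, Pow(Function('d')(110), -1)))), Pow(Add(32982, Function('k')(-32)), -1)) = Mul(Add(-34683, Add(Mul(-10160, Pow(Mul(18239, Pow(3538, -1)), -1)), Mul(5961, Pow(1, -1)))), Pow(Add(32982, Mul(2, -32)), -1)) = Mul(Add(-34683, Add(Mul(-10160, Pow(Mul(18239, Rational(1, 3538)), -1)), Mul(5961, 1))), Pow(Add(32982, -64), -1)) = Mul(Add(-34683, Add(Mul(-10160, Pow(Rational(299, 58), -1)), 5961)), Pow(32918, -1)) = Mul(Add(-34683, Add(Mul(-10160, Rational(58, 299)), 5961)), Rational(1, 32918)) = Mul(Add(-34683, Add(Rational(-589280, 299), 5961)), Rational(1, 32918)) = Mul(Add(-34683, Rational(1193059, 299)), Rational(1, 32918)) = Mul(Rational(-9177158, 299), Rational(1, 32918)) = Rational(-4588579, 4921241)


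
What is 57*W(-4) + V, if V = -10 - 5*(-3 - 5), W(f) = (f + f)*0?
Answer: 30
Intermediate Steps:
W(f) = 0 (W(f) = (2*f)*0 = 0)
V = 30 (V = -10 - 5*(-8) = -10 + 40 = 30)
57*W(-4) + V = 57*0 + 30 = 0 + 30 = 30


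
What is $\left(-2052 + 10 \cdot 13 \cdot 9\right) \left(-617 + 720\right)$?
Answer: $-90846$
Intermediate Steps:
$\left(-2052 + 10 \cdot 13 \cdot 9\right) \left(-617 + 720\right) = \left(-2052 + 130 \cdot 9\right) 103 = \left(-2052 + 1170\right) 103 = \left(-882\right) 103 = -90846$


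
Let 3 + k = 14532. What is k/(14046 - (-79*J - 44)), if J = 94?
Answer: 4843/7172 ≈ 0.67527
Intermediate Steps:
k = 14529 (k = -3 + 14532 = 14529)
k/(14046 - (-79*J - 44)) = 14529/(14046 - (-79*94 - 44)) = 14529/(14046 - (-7426 - 44)) = 14529/(14046 - 1*(-7470)) = 14529/(14046 + 7470) = 14529/21516 = 14529*(1/21516) = 4843/7172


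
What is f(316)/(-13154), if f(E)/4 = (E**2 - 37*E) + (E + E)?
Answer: -177592/6577 ≈ -27.002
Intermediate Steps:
f(E) = -140*E + 4*E**2 (f(E) = 4*((E**2 - 37*E) + (E + E)) = 4*((E**2 - 37*E) + 2*E) = 4*(E**2 - 35*E) = -140*E + 4*E**2)
f(316)/(-13154) = (4*316*(-35 + 316))/(-13154) = (4*316*281)*(-1/13154) = 355184*(-1/13154) = -177592/6577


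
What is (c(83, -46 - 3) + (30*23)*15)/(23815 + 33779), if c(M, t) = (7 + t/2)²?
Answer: 42625/230376 ≈ 0.18502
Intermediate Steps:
c(M, t) = (7 + t/2)² (c(M, t) = (7 + t*(½))² = (7 + t/2)²)
(c(83, -46 - 3) + (30*23)*15)/(23815 + 33779) = ((14 + (-46 - 3))²/4 + (30*23)*15)/(23815 + 33779) = ((14 - 49)²/4 + 690*15)/57594 = ((¼)*(-35)² + 10350)*(1/57594) = ((¼)*1225 + 10350)*(1/57594) = (1225/4 + 10350)*(1/57594) = (42625/4)*(1/57594) = 42625/230376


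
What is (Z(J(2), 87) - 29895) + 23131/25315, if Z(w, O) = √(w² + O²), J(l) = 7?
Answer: -756768794/25315 + √7618 ≈ -29807.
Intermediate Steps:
Z(w, O) = √(O² + w²)
(Z(J(2), 87) - 29895) + 23131/25315 = (√(87² + 7²) - 29895) + 23131/25315 = (√(7569 + 49) - 29895) + 23131*(1/25315) = (√7618 - 29895) + 23131/25315 = (-29895 + √7618) + 23131/25315 = -756768794/25315 + √7618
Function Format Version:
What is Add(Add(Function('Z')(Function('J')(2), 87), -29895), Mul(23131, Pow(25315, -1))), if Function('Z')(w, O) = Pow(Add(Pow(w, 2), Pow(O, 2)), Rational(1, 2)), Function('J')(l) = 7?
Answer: Add(Rational(-756768794, 25315), Pow(7618, Rational(1, 2))) ≈ -29807.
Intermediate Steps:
Function('Z')(w, O) = Pow(Add(Pow(O, 2), Pow(w, 2)), Rational(1, 2))
Add(Add(Function('Z')(Function('J')(2), 87), -29895), Mul(23131, Pow(25315, -1))) = Add(Add(Pow(Add(Pow(87, 2), Pow(7, 2)), Rational(1, 2)), -29895), Mul(23131, Pow(25315, -1))) = Add(Add(Pow(Add(7569, 49), Rational(1, 2)), -29895), Mul(23131, Rational(1, 25315))) = Add(Add(Pow(7618, Rational(1, 2)), -29895), Rational(23131, 25315)) = Add(Add(-29895, Pow(7618, Rational(1, 2))), Rational(23131, 25315)) = Add(Rational(-756768794, 25315), Pow(7618, Rational(1, 2)))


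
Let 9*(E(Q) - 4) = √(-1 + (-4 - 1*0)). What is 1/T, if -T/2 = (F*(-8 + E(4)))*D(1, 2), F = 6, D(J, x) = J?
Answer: 27/1301 + 3*I*√5/5204 ≈ 0.020753 + 0.001289*I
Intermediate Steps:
E(Q) = 4 + I*√5/9 (E(Q) = 4 + √(-1 + (-4 - 1*0))/9 = 4 + √(-1 + (-4 + 0))/9 = 4 + √(-1 - 4)/9 = 4 + √(-5)/9 = 4 + (I*√5)/9 = 4 + I*√5/9)
T = 48 - 4*I*√5/3 (T = -2*6*(-8 + (4 + I*√5/9)) = -2*6*(-4 + I*√5/9) = -2*(-24 + 2*I*√5/3) = 48 - 4*I*√5/3 ≈ 48.0 - 2.9814*I)
1/T = 1/(48 - 4*I*√5/3)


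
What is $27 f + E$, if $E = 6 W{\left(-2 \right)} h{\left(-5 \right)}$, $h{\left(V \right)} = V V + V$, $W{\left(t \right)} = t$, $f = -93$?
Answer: $-2751$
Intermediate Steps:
$h{\left(V \right)} = V + V^{2}$ ($h{\left(V \right)} = V^{2} + V = V + V^{2}$)
$E = -240$ ($E = 6 \left(-2\right) \left(- 5 \left(1 - 5\right)\right) = - 12 \left(\left(-5\right) \left(-4\right)\right) = \left(-12\right) 20 = -240$)
$27 f + E = 27 \left(-93\right) - 240 = -2511 - 240 = -2751$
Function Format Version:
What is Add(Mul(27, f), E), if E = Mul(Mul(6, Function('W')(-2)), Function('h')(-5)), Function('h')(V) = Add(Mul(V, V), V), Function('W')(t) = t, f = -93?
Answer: -2751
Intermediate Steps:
Function('h')(V) = Add(V, Pow(V, 2)) (Function('h')(V) = Add(Pow(V, 2), V) = Add(V, Pow(V, 2)))
E = -240 (E = Mul(Mul(6, -2), Mul(-5, Add(1, -5))) = Mul(-12, Mul(-5, -4)) = Mul(-12, 20) = -240)
Add(Mul(27, f), E) = Add(Mul(27, -93), -240) = Add(-2511, -240) = -2751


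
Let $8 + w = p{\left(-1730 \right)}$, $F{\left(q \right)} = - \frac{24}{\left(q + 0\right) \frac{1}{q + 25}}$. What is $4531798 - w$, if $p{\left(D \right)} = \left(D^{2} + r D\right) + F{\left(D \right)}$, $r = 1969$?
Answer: $\frac{855536840}{173} \approx 4.9453 \cdot 10^{6}$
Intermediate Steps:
$F{\left(q \right)} = - \frac{24 \left(25 + q\right)}{q}$ ($F{\left(q \right)} = - \frac{24}{q \frac{1}{25 + q}} = - 24 \frac{25 + q}{q} = - \frac{24 \left(25 + q\right)}{q}$)
$p{\left(D \right)} = -24 + D^{2} - \frac{600}{D} + 1969 D$ ($p{\left(D \right)} = \left(D^{2} + 1969 D\right) - \left(24 + \frac{600}{D}\right) = -24 + D^{2} - \frac{600}{D} + 1969 D$)
$w = - \frac{71535786}{173}$ ($w = -8 + \left(-24 + \left(-1730\right)^{2} - \frac{600}{-1730} + 1969 \left(-1730\right)\right) = -8 - \frac{71534402}{173} = - \frac{71535786}{173} \approx -4.135 \cdot 10^{5}$)
$4531798 - w = 4531798 - - \frac{71535786}{173} = 4531798 + \frac{71535786}{173} = \frac{855536840}{173}$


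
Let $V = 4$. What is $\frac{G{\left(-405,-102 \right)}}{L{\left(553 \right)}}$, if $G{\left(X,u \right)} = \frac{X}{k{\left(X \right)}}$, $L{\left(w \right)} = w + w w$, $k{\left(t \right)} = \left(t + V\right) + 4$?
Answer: $\frac{405}{121625714} \approx 3.3299 \cdot 10^{-6}$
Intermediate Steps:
$k{\left(t \right)} = 8 + t$ ($k{\left(t \right)} = \left(t + 4\right) + 4 = \left(4 + t\right) + 4 = 8 + t$)
$L{\left(w \right)} = w + w^{2}$
$G{\left(X,u \right)} = \frac{X}{8 + X}$
$\frac{G{\left(-405,-102 \right)}}{L{\left(553 \right)}} = \frac{\left(-405\right) \frac{1}{8 - 405}}{553 \left(1 + 553\right)} = \frac{\left(-405\right) \frac{1}{-397}}{553 \cdot 554} = \frac{\left(-405\right) \left(- \frac{1}{397}\right)}{306362} = \frac{405}{397} \cdot \frac{1}{306362} = \frac{405}{121625714}$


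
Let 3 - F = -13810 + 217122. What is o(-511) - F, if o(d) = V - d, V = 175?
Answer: 203995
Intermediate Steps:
F = -203309 (F = 3 - (-13810 + 217122) = 3 - 1*203312 = 3 - 203312 = -203309)
o(d) = 175 - d
o(-511) - F = (175 - 1*(-511)) - 1*(-203309) = (175 + 511) + 203309 = 686 + 203309 = 203995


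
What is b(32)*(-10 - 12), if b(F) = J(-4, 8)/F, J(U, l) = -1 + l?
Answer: -77/16 ≈ -4.8125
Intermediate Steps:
b(F) = 7/F (b(F) = (-1 + 8)/F = 7/F)
b(32)*(-10 - 12) = (7/32)*(-10 - 12) = (7*(1/32))*(-22) = (7/32)*(-22) = -77/16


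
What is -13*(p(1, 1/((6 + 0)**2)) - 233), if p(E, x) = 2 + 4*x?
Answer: 27014/9 ≈ 3001.6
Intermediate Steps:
-13*(p(1, 1/((6 + 0)**2)) - 233) = -13*((2 + 4/((6 + 0)**2)) - 233) = -13*((2 + 4/(6**2)) - 233) = -13*((2 + 4/36) - 233) = -13*((2 + 4*(1/36)) - 233) = -13*((2 + 1/9) - 233) = -13*(19/9 - 233) = -13*(-2078/9) = 27014/9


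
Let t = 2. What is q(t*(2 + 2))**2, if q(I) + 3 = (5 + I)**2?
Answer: 27556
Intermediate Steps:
q(I) = -3 + (5 + I)**2
q(t*(2 + 2))**2 = (-3 + (5 + 2*(2 + 2))**2)**2 = (-3 + (5 + 2*4)**2)**2 = (-3 + (5 + 8)**2)**2 = (-3 + 13**2)**2 = (-3 + 169)**2 = 166**2 = 27556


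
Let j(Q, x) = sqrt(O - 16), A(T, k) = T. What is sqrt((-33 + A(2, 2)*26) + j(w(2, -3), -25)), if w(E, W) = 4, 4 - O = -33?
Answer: sqrt(19 + sqrt(21)) ≈ 4.8562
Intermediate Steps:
O = 37 (O = 4 - 1*(-33) = 4 + 33 = 37)
j(Q, x) = sqrt(21) (j(Q, x) = sqrt(37 - 16) = sqrt(21))
sqrt((-33 + A(2, 2)*26) + j(w(2, -3), -25)) = sqrt((-33 + 2*26) + sqrt(21)) = sqrt((-33 + 52) + sqrt(21)) = sqrt(19 + sqrt(21))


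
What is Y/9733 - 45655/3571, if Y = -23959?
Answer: -529917704/34756543 ≈ -15.247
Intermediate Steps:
Y/9733 - 45655/3571 = -23959/9733 - 45655/3571 = -529917704/34756543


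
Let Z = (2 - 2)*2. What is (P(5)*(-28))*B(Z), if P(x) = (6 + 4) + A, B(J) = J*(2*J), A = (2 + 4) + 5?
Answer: 0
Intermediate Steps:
Z = 0 (Z = 0*2 = 0)
A = 11 (A = 6 + 5 = 11)
B(J) = 2*J²
P(x) = 21 (P(x) = (6 + 4) + 11 = 10 + 11 = 21)
(P(5)*(-28))*B(Z) = (21*(-28))*(2*0²) = -1176*0 = -588*0 = 0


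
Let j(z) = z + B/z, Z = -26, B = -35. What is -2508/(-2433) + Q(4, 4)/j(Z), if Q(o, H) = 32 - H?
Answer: -54532/519851 ≈ -0.10490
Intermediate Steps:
j(z) = z - 35/z
-2508/(-2433) + Q(4, 4)/j(Z) = -2508/(-2433) + (32 - 1*4)/(-26 - 35/(-26)) = -2508*(-1/2433) + (32 - 4)/(-26 - 35*(-1/26)) = 836/811 + 28/(-26 + 35/26) = 836/811 + 28/(-641/26) = 836/811 + 28*(-26/641) = 836/811 - 728/641 = -54532/519851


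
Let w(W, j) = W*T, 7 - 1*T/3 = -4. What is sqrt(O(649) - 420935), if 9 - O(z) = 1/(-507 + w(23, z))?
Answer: I*sqrt(742513471)/42 ≈ 648.79*I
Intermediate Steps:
T = 33 (T = 21 - 3*(-4) = 21 + 12 = 33)
w(W, j) = 33*W (w(W, j) = W*33 = 33*W)
O(z) = 2267/252 (O(z) = 9 - 1/(-507 + 33*23) = 9 - 1/(-507 + 759) = 9 - 1/252 = 2267/252)
sqrt(O(649) - 420935) = sqrt(2267/252 - 420935) = sqrt(-106073353/252) = I*sqrt(742513471)/42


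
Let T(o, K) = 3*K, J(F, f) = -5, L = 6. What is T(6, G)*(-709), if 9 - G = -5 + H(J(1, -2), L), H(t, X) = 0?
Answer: -29778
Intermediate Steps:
G = 14 (G = 9 - (-5 + 0) = 9 - 1*(-5) = 9 + 5 = 14)
T(6, G)*(-709) = (3*14)*(-709) = 42*(-709) = -29778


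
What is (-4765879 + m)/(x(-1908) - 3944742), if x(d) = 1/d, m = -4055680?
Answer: 16831534572/7526567737 ≈ 2.2363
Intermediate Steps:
(-4765879 + m)/(x(-1908) - 3944742) = (-4765879 - 4055680)/(1/(-1908) - 3944742) = -8821559/(-1/1908 - 3944742) = -8821559/(-7526567737/1908) = -8821559*(-1908/7526567737) = 16831534572/7526567737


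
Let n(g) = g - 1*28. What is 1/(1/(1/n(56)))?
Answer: 1/28 ≈ 0.035714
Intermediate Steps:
n(g) = -28 + g (n(g) = g - 28 = -28 + g)
1/(1/(1/n(56))) = 1/(1/(1/(-28 + 56))) = 1/(1/(1/28)) = 1/28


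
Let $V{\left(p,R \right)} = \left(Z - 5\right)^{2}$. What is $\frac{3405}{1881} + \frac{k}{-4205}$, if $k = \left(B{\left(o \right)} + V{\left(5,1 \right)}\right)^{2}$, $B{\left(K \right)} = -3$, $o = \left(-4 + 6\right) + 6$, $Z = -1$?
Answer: $\frac{4089872}{2636535} \approx 1.5512$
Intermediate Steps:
$V{\left(p,R \right)} = 36$ ($V{\left(p,R \right)} = \left(-1 - 5\right)^{2} = \left(-6\right)^{2} = 36$)
$o = 8$ ($o = 2 + 6 = 8$)
$k = 1089$ ($k = \left(-3 + 36\right)^{2} = 33^{2} = 1089$)
$\frac{3405}{1881} + \frac{k}{-4205} = \frac{3405}{1881} + \frac{1089}{-4205} = 3405 \cdot \frac{1}{1881} + 1089 \left(- \frac{1}{4205}\right) = \frac{1135}{627} - \frac{1089}{4205} = \frac{4089872}{2636535}$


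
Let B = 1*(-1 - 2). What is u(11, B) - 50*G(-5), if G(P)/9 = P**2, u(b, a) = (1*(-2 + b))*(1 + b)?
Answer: -11142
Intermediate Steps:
B = -3 (B = 1*(-3) = -3)
u(b, a) = (1 + b)*(-2 + b) (u(b, a) = (-2 + b)*(1 + b) = (1 + b)*(-2 + b))
G(P) = 9*P**2
u(11, B) - 50*G(-5) = (-2 + 11**2 - 1*11) - 450*(-5)**2 = (-2 + 121 - 11) - 450*25 = 108 - 50*225 = 108 - 11250 = -11142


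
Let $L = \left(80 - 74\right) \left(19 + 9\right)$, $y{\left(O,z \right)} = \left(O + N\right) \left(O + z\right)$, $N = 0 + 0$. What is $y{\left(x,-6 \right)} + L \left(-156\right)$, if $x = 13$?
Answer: $-26117$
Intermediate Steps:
$N = 0$
$y{\left(O,z \right)} = O \left(O + z\right)$ ($y{\left(O,z \right)} = \left(O + 0\right) \left(O + z\right) = O \left(O + z\right)$)
$L = 168$ ($L = 6 \cdot 28 = 168$)
$y{\left(x,-6 \right)} + L \left(-156\right) = 13 \left(13 - 6\right) + 168 \left(-156\right) = 13 \cdot 7 - 26208 = 91 - 26208 = -26117$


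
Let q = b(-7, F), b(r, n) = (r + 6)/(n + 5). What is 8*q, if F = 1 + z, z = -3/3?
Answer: -8/5 ≈ -1.6000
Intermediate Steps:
z = -1 (z = -3*⅓ = -1)
F = 0 (F = 1 - 1 = 0)
b(r, n) = (6 + r)/(5 + n)
q = -⅕ (q = (6 - 7)/(5 + 0) = -1/5 = (⅕)*(-1) = -⅕ ≈ -0.20000)
8*q = 8*(-⅕) = -8/5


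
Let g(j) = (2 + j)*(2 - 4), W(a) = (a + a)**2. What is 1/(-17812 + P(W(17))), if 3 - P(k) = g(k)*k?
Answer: 1/2659487 ≈ 3.7601e-7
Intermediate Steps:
W(a) = 4*a**2 (W(a) = (2*a)**2 = 4*a**2)
g(j) = -4 - 2*j (g(j) = (2 + j)*(-2) = -4 - 2*j)
P(k) = 3 - k*(-4 - 2*k) (P(k) = 3 - (-4 - 2*k)*k = 3 - k*(-4 - 2*k))
1/(-17812 + P(W(17))) = 1/(-17812 + (3 + 2*(4*17**2)*(2 + 4*17**2))) = 1/(-17812 + (3 + 2*(4*289)*(2 + 4*289))) = 1/(-17812 + (3 + 2*1156*(2 + 1156))) = 1/(-17812 + (3 + 2*1156*1158)) = 1/(-17812 + (3 + 2677296)) = 1/(-17812 + 2677299) = 1/2659487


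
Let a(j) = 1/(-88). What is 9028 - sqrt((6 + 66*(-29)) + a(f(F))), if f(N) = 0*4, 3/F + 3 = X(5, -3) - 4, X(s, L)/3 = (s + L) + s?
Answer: 9028 - I*sqrt(3693910)/44 ≈ 9028.0 - 43.681*I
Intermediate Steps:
X(s, L) = 3*L + 6*s (X(s, L) = 3*((s + L) + s) = 3*((L + s) + s) = 3*(L + 2*s) = 3*L + 6*s)
F = 3/14 (F = 3/(-3 + ((3*(-3) + 6*5) - 4)) = 3/(-3 + ((-9 + 30) - 4)) = 3/(-3 + (21 - 4)) = 3/(-3 + 17) = 3/14 ≈ 0.21429)
f(N) = 0
a(j) = -1/88
9028 - sqrt((6 + 66*(-29)) + a(f(F))) = 9028 - sqrt((6 + 66*(-29)) - 1/88) = 9028 - sqrt((6 - 1914) - 1/88) = 9028 - sqrt(-1908 - 1/88) = 9028 - sqrt(-167905/88) = 9028 - I*sqrt(3693910)/44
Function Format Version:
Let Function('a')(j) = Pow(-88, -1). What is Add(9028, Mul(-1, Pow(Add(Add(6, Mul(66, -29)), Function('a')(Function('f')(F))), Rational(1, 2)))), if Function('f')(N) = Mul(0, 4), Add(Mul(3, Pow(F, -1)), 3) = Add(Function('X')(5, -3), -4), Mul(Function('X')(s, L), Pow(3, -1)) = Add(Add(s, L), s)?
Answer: Add(9028, Mul(Rational(-1, 44), I, Pow(3693910, Rational(1, 2)))) ≈ Add(9028.0, Mul(-43.681, I))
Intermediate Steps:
Function('X')(s, L) = Add(Mul(3, L), Mul(6, s)) (Function('X')(s, L) = Mul(3, Add(Add(s, L), s)) = Mul(3, Add(Add(L, s), s)) = Mul(3, Add(L, Mul(2, s))) = Add(Mul(3, L), Mul(6, s)))
F = Rational(3, 14) (F = Mul(3, Pow(Add(-3, Add(Add(Mul(3, -3), Mul(6, 5)), -4)), -1)) = Mul(3, Pow(Add(-3, Add(Add(-9, 30), -4)), -1)) = Mul(3, Pow(Add(-3, Add(21, -4)), -1)) = Mul(3, Pow(Add(-3, 17), -1)) = Mul(3, Pow(14, -1)) = Mul(3, Rational(1, 14)) = Rational(3, 14) ≈ 0.21429)
Function('f')(N) = 0
Function('a')(j) = Rational(-1, 88)
Add(9028, Mul(-1, Pow(Add(Add(6, Mul(66, -29)), Function('a')(Function('f')(F))), Rational(1, 2)))) = Add(9028, Mul(-1, Pow(Add(Add(6, Mul(66, -29)), Rational(-1, 88)), Rational(1, 2)))) = Add(9028, Mul(-1, Pow(Add(Add(6, -1914), Rational(-1, 88)), Rational(1, 2)))) = Add(9028, Mul(-1, Pow(Add(-1908, Rational(-1, 88)), Rational(1, 2)))) = Add(9028, Mul(-1, Pow(Rational(-167905, 88), Rational(1, 2)))) = Add(9028, Mul(-1, Mul(Rational(1, 44), I, Pow(3693910, Rational(1, 2))))) = Add(9028, Mul(Rational(-1, 44), I, Pow(3693910, Rational(1, 2))))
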